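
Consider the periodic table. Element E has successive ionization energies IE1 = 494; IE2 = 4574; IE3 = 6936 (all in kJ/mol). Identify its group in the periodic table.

Group 1

Look for the largest jump between consecutive ionization energies: IE2/IE1 ≈ 9.3, far larger than any earlier ratio.
That jump marks the point where a core electron is being removed. So the atom has 1 valence electron.
A main-group element with 1 valence electron is in group 1.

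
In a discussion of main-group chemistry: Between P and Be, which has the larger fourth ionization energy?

Be

After 3 electrons have been removed, what remains? P³⁺ still has 2 valence electrons; Be³⁺ is already 1 electron into the core.
Breaking into a closed-shell core is much more expensive than removing a leftover valence electron — Be has the largest IE_4 here.
The numbers (kJ/mol): P 4964, Be 21007.
So the fourth ionization energies run P < Be.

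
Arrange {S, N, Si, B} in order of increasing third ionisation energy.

Si, S, B, N

Consider each +2 ion: S²⁺ still has 4 valence electrons; N²⁺ still has 3 valence electrons; Si²⁺ still has 2 valence electrons; B²⁺ still has 1 valence electron.
All are still removing valence electrons, so compare the +2 ions as you would atoms: IE_3 generally rises across a period (higher Z_eff) and falls down a group (larger shell), subject to the usual subshell exceptions.
Valence configurations: S²⁺ [Ne]3s²3p², N²⁺ [He]2s²2p¹, Si²⁺ [Ne]3s², B²⁺ [He]2s¹.
Approximate IE_3 values (kJ/mol): S 3357, N 4578, Si 3232, B 3660.
Putting it together, IE_3: Si < S < B < N.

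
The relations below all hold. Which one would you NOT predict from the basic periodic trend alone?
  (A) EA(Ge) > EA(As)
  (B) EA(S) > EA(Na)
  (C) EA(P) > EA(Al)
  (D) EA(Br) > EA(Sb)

(A)

The general trend: electron affinity increases across a period and decreases down a group.
(A) Ge (period 4, group 14) vs As (period 4, group 15): the stated order contradicts the simple trend.
(B) S (period 3, group 16) vs Na (period 3, group 1): the stated order agrees with the simple trend.
(C) P (period 3, group 15) vs Al (period 3, group 13): the stated order agrees with the simple trend.
(D) Br (period 4, group 17) vs Sb (period 5, group 15): the stated order agrees with the simple trend.
The exception is (A): adding an electron to As's half-filled 4p³ is unfavourable, so Ge (4p²) has the more exothermic EA.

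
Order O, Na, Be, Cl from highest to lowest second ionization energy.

Na > O > Cl > Be

The second ionization energy removes an electron from the +1 ion. For each element: O⁺ still has 5 valence electrons; Na⁺ is the bare [Ne] core; Be⁺ still has 1 valence electron; Cl⁺ still has 6 valence electrons.
Pulling an electron out of a noble-gas core costs far more than removing a remaining valence electron, so Na sits at the high end of IE_2.
Valence configurations: O⁺ [He]2s²2p³, Be⁺ [He]2s¹, Cl⁺ [Ne]3s²3p⁴.
The numbers (kJ/mol): O 3388, Na 4562, Be 1757, Cl 2298.
So the second ionization energies run Be < Cl < O < Na.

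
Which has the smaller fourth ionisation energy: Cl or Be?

Cl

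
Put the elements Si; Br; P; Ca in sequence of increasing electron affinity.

Si is in period 3, group 14; P is in period 3, group 15; Ca is in period 4, group 2; Br is in period 4, group 17.
Atoms with high Z_eff and room in the valence shell (especially the halogens) have the most exothermic electron affinities.
These span different periods and groups, so the two trends combine.
P > Ca: relative to Ca, both the across-period and down-group shifts push P's electron affinity up.
Si > P: this pair runs against the simple trend — see the exception note.
Br > Si: period and group pull opposite ways; the across-period shift dominates (325 vs 134 kJ/mol).
Note the exception: Si has a higher electron affinity than P, contrary to the simple trend — adding an electron to P's half-filled 3p³ is unfavourable, so Si (3p²) has the more exothermic EA.
Approximate values (kJ/mol): Si 134, P 72, Ca 2, Br 325.
So from lowest to highest: Ca < P < Si < Br.

Ca < P < Si < Br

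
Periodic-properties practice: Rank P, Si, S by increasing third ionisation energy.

Consider each +2 ion: P²⁺ still has 3 valence electrons; Si²⁺ still has 2 valence electrons; S²⁺ still has 4 valence electrons.
All are still removing valence electrons, so compare the +2 ions as you would atoms: IE_3 generally rises across a period (higher Z_eff) and falls down a group (larger shell), subject to the usual subshell exceptions.
Valence configurations: P²⁺ [Ne]3s²3p¹, Si²⁺ [Ne]3s², S²⁺ [Ne]3s²3p².
P²⁺ loses a lone 3p electron whereas Si²⁺ must break into a filled 3s² pair, so IE_3(Si) > IE_3(P) even though P has the higher nuclear charge.
Tabulated IE_3 (kJ/mol): P 2914, Si 3232, S 3357.
So the third ionization energies run P < Si < S.

P < Si < S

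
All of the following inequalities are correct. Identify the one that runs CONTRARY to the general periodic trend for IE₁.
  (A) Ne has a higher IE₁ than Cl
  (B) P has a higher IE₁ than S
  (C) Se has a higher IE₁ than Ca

The general trend: IE₁ increases across a period and decreases down a group.
(A) Ne (period 2, group 18) vs Cl (period 3, group 17): the stated order agrees with the simple trend.
(B) P (period 3, group 15) vs S (period 3, group 16): the stated order contradicts the simple trend.
(C) Se (period 4, group 16) vs Ca (period 4, group 2): the stated order agrees with the simple trend.
The exception is (B): S (3p⁴) ionizes more easily than half-filled P (3p³) because the paired 3p electron in S is pushed out by e⁻–e⁻ repulsion.

(B)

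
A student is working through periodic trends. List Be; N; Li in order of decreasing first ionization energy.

N > Be > Li

Li is in period 2, group 1; Be is in period 2, group 2; N is in period 2, group 15.
First ionization energy rises across a period (greater Z_eff holds electrons more tightly) and falls down a group (valence electrons are farther from the nucleus).
All lie in period 2, so first ionization energy increases left to right.
So from highest to lowest: N > Be > Li.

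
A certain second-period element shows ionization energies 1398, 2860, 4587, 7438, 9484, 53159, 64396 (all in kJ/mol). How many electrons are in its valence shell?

Look for the largest jump between consecutive ionization energies: IE6/IE5 ≈ 5.6, far larger than any earlier ratio.
That jump marks the point where a core electron is being removed. So the atom has 5 valence electrons.

5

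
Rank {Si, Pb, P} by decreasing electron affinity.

Si is in period 3, group 14; P is in period 3, group 15; Pb is in period 6, group 14.
Adding an electron releases more energy for atoms nearer the top right (short of the noble gases).
These span different periods and groups, so the two trends combine.
P > Pb: both effects reinforce here, so P is clearly the higher of the two.
Si > P: this pair runs against the simple trend — see the exception note.
Note the exception: Si has a higher electron affinity than P, contrary to the simple trend — adding an electron to P's half-filled 3p³ is unfavourable, so Si (3p²) has the more exothermic EA.
Tabulated electron affinity (kJ/mol): Si 134, P 72, Pb 35.
So from highest to lowest: Si > P > Pb.

Si > P > Pb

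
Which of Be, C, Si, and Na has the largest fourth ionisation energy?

Be

The fourth ionization energy removes an electron from the +3 ion. For each element: Be³⁺ is already 1 electron into the core; C³⁺ still has 1 valence electron; Si³⁺ still has 1 valence electron; Na³⁺ is already 2 electrons into the core.
Breaking into a closed-shell core is much more expensive than removing a leftover valence electron — Na and Be have the largest IE_4 here.
Valence configurations: C³⁺ [He]2s¹, Si³⁺ [Ne]3s¹.
Approximate IE_4 values (kJ/mol): Be 21007, C 6223, Si 4356, Na 9543.
Hence IE_4: Si < C < Na < Be.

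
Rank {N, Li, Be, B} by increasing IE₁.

Li < B < Be < N

Across a period the outer electron is held more tightly (higher IE₁); down a group it sits in a higher shell, more shielded, and comes off more easily.
All lie in period 2; the across-period trend (first ionization energy increases left to right) applies, with the exception below.
Note the exception: Be has a higher first ionization energy than B, contrary to the simple trend — removing B's lone 2p electron is easier than breaking Be's filled 2s².
Approximate values (kJ/mol): Li 520, Be 900, B 801, N 1402.
So from lowest to highest: Li < B < Be < N.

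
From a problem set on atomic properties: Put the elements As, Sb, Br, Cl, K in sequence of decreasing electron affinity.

Cl is in period 3, group 17; K is in period 4, group 1; As is in period 4, group 15; Br is in period 4, group 17; Sb is in period 5, group 15.
Electron affinity generally becomes more exothermic across a period toward the halogens and less exothermic down a group.
Neither a single period nor a single group — weigh both effects.
As > K: As lies to the right of K in period 4, so the across-period effect alone puts As higher.
Sb > As: this pair runs against the simple trend — see the exception note.
Br > Sb: both effects reinforce here, so Br is clearly the higher of the two.
Cl > Br: they share group 17; the group trend gives Cl the larger value.
Note the exception: Sb has a higher electron affinity than As, contrary to the simple trend — both are half-filled np³, but the pairing/repulsion penalty for the added electron shrinks as the p orbitals become larger and more diffuse down the group, and for Sb that outweighs the weaker nuclear attraction.
For reference (kJ/mol): Cl 349, K 48, As 78, Br 325, Sb 103.
So from highest to lowest: Cl > Br > Sb > As > K.

Cl, Br, Sb, As, K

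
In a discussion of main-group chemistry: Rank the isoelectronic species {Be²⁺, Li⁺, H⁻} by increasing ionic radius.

Be²⁺ < Li⁺ < H⁻

All of these have 2 electrons, so size is governed by nuclear charge alone: the more protons, the stronger the pull on the same electron cloud, and the smaller the ion.
Nuclear charges: Be²⁺ (Z=4), Li⁺ (Z=3), H⁻ (Z=1).
Smallest to largest: Be²⁺ < Li⁺ < H⁻.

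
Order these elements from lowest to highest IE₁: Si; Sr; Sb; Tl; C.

Removing the outermost electron gets harder across a period and easier down a group.
Here both period and group differ, so the two effects have to be weighed against each other.
Tl > Sr: the two effects oppose for this pair; the across-period effect wins (589 vs 550 kJ/mol).
Si > Tl: both effects reinforce here, so Si is clearly the higher of the two.
Sb > Si: the two effects oppose for this pair; the across-period effect wins (831 vs 786 kJ/mol).
C > Sb: period and group pull opposite ways; the down-group shift dominates (1086 vs 831 kJ/mol).
Tabulated first ionization energy (kJ/mol): C 1086, Si 786, Sr 550, Sb 831, Tl 589.
So from lowest to highest: Sr < Tl < Si < Sb < C.

Sr < Tl < Si < Sb < C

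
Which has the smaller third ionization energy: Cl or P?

P

Consider each +2 ion: Cl²⁺ still has 5 valence electrons; P²⁺ still has 3 valence electrons.
All are still removing valence electrons, so compare the +2 ions as you would atoms: IE_3 generally rises across a period (higher Z_eff) and falls down a group (larger shell), subject to the usual subshell exceptions.
Valence configurations: Cl²⁺ [Ne]3s²3p³, P²⁺ [Ne]3s²3p¹.
The numbers (kJ/mol): Cl 3822, P 2914.
Putting it together, IE_3: P < Cl.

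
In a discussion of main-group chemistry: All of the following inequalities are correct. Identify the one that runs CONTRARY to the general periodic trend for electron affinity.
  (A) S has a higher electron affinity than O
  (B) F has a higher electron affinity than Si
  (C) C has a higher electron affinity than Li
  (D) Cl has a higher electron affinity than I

The general trend: electron affinity increases across a period and decreases down a group.
(A) S (period 3, group 16) vs O (period 2, group 16): the stated order contradicts the simple trend.
(B) F (period 2, group 17) vs Si (period 3, group 14): the stated order agrees with the simple trend.
(C) C (period 2, group 14) vs Li (period 2, group 1): the stated order agrees with the simple trend.
(D) Cl (period 3, group 17) vs I (period 5, group 17): the stated order agrees with the simple trend.
The exception is (A): the compact 2p subshell of O repels the added electron more than S's larger 3p does.

(A)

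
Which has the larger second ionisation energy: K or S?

After 1 electron has been removed, what remains? K⁺ is the bare [Ar] core; S⁺ still has 5 valence electrons.
Core electrons are held far more tightly than valence electrons, so K tops the IE_2 order.
Approximate IE_2 values (kJ/mol): K 3052, S 2252.
So the second ionization energies run S < K.

K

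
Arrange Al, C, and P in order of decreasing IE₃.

C > P > Al

IE_3 is the cost of taking one more electron from the +2 cation: Al²⁺ still has 1 valence electron; C²⁺ still has 2 valence electrons; P²⁺ still has 3 valence electrons.
All are still removing valence electrons, so compare the +2 ions as you would atoms: IE_3 generally rises across a period (higher Z_eff) and falls down a group (larger shell), subject to the usual subshell exceptions.
Valence configurations: Al²⁺ [Ne]3s¹, C²⁺ [He]2s², P²⁺ [Ne]3s²3p¹.
Tabulated IE_3 (kJ/mol): Al 2745, C 4620, P 2914.
Overall IE_3 order: Al < P < C.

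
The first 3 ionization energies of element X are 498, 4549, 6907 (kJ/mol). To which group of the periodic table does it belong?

Group 1

Look for the largest jump between consecutive ionization energies: IE2/IE1 ≈ 9.1, far larger than any earlier ratio.
That jump marks the point where a core electron is being removed. So the atom has 1 valence electron.
A main-group element with 1 valence electron is in group 1.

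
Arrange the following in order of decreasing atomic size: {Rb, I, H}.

Rb, I, H

Radius decreases left→right (rising Z_eff, same n) and increases top→bottom (higher n).
Neither a single period nor a single group — weigh both effects.
I > H: period and group pull opposite ways; the down-group shift dominates (133 vs 32 pm).
Rb > I: Rb lies to the left of I in period 5, so the across-period effect alone puts Rb larger.
Tabulated atomic radius (pm): H 32, Rb 210, I 133.
So from largest to smallest: Rb > I > H.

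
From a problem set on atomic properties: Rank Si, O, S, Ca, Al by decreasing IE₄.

Al > O > Ca > S > Si

After 3 electrons have been removed, what remains? Si³⁺ still has 1 valence electron; O³⁺ still has 3 valence electrons; S³⁺ still has 3 valence electrons; Ca³⁺ is already 1 electron into the core; Al³⁺ is the bare [Ne] core.
Usually core removal costs more than valence removal, but here the competition is close: a tightly held n=2 valence electron can cost more to remove than an n=3 core electron, so the actual values have to decide it.
Valence configurations: Si³⁺ [Ne]3s¹, O³⁺ [He]2s²2p¹, S³⁺ [Ne]3s²3p¹.
The numbers (kJ/mol): Si 4356, O 7469, S 4556, Ca 6491, Al 11577.
Putting it together, IE_4: Si < S < Ca < O < Al.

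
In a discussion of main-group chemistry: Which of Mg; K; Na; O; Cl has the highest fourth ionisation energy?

Mg

IE_4 is the cost of taking one more electron from the +3 cation: Mg³⁺ is already 1 electron into the core; K³⁺ is already 2 electrons into the core; Na³⁺ is already 2 electrons into the core; O³⁺ still has 3 valence electrons; Cl³⁺ still has 4 valence electrons.
Usually core removal costs more than valence removal, but here the competition is close: a tightly held n=2 valence electron can cost more to remove than an n=3 core electron, so the actual values have to decide it.
Valence configurations: O³⁺ [He]2s²2p¹, Cl³⁺ [Ne]3s²3p².
Approximate IE_4 values (kJ/mol): Mg 10543, K 5877, Na 9543, O 7469, Cl 5159.
Putting it together, IE_4: Cl < K < O < Na < Mg.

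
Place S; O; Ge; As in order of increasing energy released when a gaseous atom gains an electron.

O is in period 2, group 16; S is in period 3, group 16; Ge is in period 4, group 14; As is in period 4, group 15.
Adding an electron releases more energy for atoms nearer the top right (short of the noble gases).
These span different periods and groups, so the two trends combine.
Ge > As: this pair runs against the simple trend — see the exception note.
O > Ge: both effects reinforce here, so O is clearly the higher of the two.
S > O: this pair runs against the simple trend — see the exception note.
Note the exception: Ge has a higher electron affinity than As, contrary to the simple trend — adding an electron to As's half-filled 4p³ is unfavourable, so Ge (4p²) has the more exothermic EA.
Note the exception: S has a higher electron affinity than O, contrary to the simple trend — the compact 2p subshell of O repels the added electron more than S's larger 3p does.
For reference (kJ/mol): O 141, S 200, Ge 119, As 78.
So from lowest to highest: As < Ge < O < S.

As < Ge < O < S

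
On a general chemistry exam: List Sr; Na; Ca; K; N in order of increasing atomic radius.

N is in period 2, group 15; Na is in period 3, group 1; K is in period 4, group 1; Ca is in period 4, group 2; Sr is in period 5, group 2.
Moving right in a period, electrons are added to the same shell under a stronger nuclear pull, so atoms get smaller; moving down, a new shell is opened and atoms get larger.
Neither a single period nor a single group — weigh both effects.
Na > N: both effects reinforce here, so Na is clearly the larger of the two.
Ca > Na: the two effects oppose for this pair; the down-group effect wins (171 vs 155 pm).
Sr > Ca: Sr sits below Ca in group 2, so the down-group effect alone puts Sr larger.
K > Sr: the two effects oppose for this pair; the across-period effect wins (196 vs 185 pm).
Tabulated atomic radius (pm): N 71, Na 155, K 196, Ca 171, Sr 185.
So from smallest to largest: N < Na < Ca < Sr < K.

N < Na < Ca < Sr < K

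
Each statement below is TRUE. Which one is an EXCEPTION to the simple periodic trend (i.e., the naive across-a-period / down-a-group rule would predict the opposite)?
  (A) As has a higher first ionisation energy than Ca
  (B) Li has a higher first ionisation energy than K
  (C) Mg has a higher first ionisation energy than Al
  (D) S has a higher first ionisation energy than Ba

(C)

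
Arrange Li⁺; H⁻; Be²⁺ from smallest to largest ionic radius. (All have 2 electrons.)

All of these have 2 electrons, so size is governed by nuclear charge alone: the more protons, the stronger the pull on the same electron cloud, and the smaller the ion.
Nuclear charges: Be²⁺ (Z=4), Li⁺ (Z=3), H⁻ (Z=1).
Smallest to largest: Be²⁺ < Li⁺ < H⁻.

Be²⁺, Li⁺, H⁻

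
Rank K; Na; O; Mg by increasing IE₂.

Mg, K, O, Na

IE_2 is the cost of taking one more electron from the +1 cation: K⁺ is the bare [Ar] core; Na⁺ is the bare [Ne] core; O⁺ still has 5 valence electrons; Mg⁺ still has 1 valence electron.
Usually core removal costs more than valence removal, but here the competition is close: a tightly held n=2 valence electron can cost more to remove than an n=3 core electron, so the actual values have to decide it.
Valence configurations: O⁺ [He]2s²2p³, Mg⁺ [Ne]3s¹.
Tabulated IE_2 (kJ/mol): K 3052, Na 4562, O 3388, Mg 1451.
Hence IE_2: Mg < K < O < Na.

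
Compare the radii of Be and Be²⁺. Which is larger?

Be

Forming Be²⁺ removes 2 electrons from Be. Fewer electrons for the same nuclear charge means less shielding and a higher Z_eff on the remaining electrons, and for main-group metals the entire outer shell is lost.
A cation is smaller than its parent atom: Be²⁺ < Be.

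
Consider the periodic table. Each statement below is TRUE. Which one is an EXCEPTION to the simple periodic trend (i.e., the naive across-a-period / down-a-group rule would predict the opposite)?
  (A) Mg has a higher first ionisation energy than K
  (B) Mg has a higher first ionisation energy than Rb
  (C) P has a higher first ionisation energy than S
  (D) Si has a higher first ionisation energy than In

(C)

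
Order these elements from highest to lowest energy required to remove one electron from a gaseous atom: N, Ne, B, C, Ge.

Ne > N > C > B > Ge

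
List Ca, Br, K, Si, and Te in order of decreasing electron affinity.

Si is in period 3, group 14; K is in period 4, group 1; Ca is in period 4, group 2; Br is in period 4, group 17; Te is in period 5, group 16.
Electron affinity generally becomes more exothermic across a period toward the halogens and less exothermic down a group.
These span different periods and groups, so the two trends combine.
K > Ca: this pair runs against the simple trend — see the exception note.
Si > K: both effects reinforce here, so Si is clearly the higher of the two.
Te > Si: the two effects oppose for this pair; the across-period effect wins (190 vs 134 kJ/mol).
Br > Te: both effects reinforce here, so Br is clearly the higher of the two.
Note the exception: K has a higher electron affinity than Ca, contrary to the simple trend — adding an electron to Ca (ns²) has to open a new, higher-energy np subshell, which is unfavourable.
For reference (kJ/mol): Si 134, K 48, Ca 2, Br 325, Te 190.
So from highest to lowest: Br > Te > Si > K > Ca.

Br > Te > Si > K > Ca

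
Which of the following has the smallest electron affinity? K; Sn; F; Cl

K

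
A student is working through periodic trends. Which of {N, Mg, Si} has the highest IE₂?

N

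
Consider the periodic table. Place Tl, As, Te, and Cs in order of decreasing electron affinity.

Electron affinity generally becomes more exothermic across a period toward the halogens and less exothermic down a group.
These span different periods and groups, so the two trends combine.
Cs > Tl: this pair runs against the simple trend — see the exception note.
As > Cs: relative to Cs, both the across-period and down-group shifts push As's electron affinity up.
Te > As: the two effects oppose for this pair; the across-period effect wins (190 vs 78 kJ/mol).
Note the exception: Cs has a higher electron affinity than Tl, contrary to the simple trend — Tl's ns²np¹ configuration gives only a small electron affinity — the sparsely filled np subshell binds an added electron weakly.
Tabulated electron affinity (kJ/mol): As 78, Te 190, Cs 46, Tl 19.
So from highest to lowest: Te > As > Cs > Tl.

Te, As, Cs, Tl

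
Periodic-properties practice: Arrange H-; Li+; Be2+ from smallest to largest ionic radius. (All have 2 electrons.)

All of these have 2 electrons, so size is governed by nuclear charge alone: the more protons, the stronger the pull on the same electron cloud, and the smaller the ion.
Nuclear charges: Be2+ (Z=4), Li+ (Z=3), H- (Z=1).
Smallest to largest: Be2+ < Li+ < H-.

Be2+ < Li+ < H-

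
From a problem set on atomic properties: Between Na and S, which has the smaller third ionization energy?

The third ionization energy removes an electron from the +2 ion. For each element: Na²⁺ is already 1 electron into the core; S²⁺ still has 4 valence electrons.
Core electrons are held far more tightly than valence electrons, so Na tops the IE_3 order.
Tabulated IE_3 (kJ/mol): Na 6910, S 3357.
So the third ionization energies run S < Na.

S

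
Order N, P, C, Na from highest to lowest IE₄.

The fourth ionization energy removes an electron from the +3 ion. For each element: N³⁺ still has 2 valence electrons; P³⁺ still has 2 valence electrons; C³⁺ still has 1 valence electron; Na³⁺ is already 2 electrons into the core.
Pulling an electron out of a noble-gas core costs far more than removing a remaining valence electron, so Na sits at the high end of IE_4.
Valence configurations: N³⁺ [He]2s², P³⁺ [Ne]3s², C³⁺ [He]2s¹.
Tabulated IE_4 (kJ/mol): N 7475, P 4964, C 6223, Na 9543.
So the fourth ionization energies run P < C < N < Na.

Na > N > C > P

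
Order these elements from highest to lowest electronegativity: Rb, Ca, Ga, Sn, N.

N is in period 2, group 15; Ca is in period 4, group 2; Ga is in period 4, group 13; Rb is in period 5, group 1; Sn is in period 5, group 14.
Electronegativity increases across a period and decreases down a group, tracking effective nuclear charge and atomic size.
Here both period and group differ, so the two effects have to be weighed against each other.
Ca > Rb: both effects reinforce here, so Ca is clearly the higher of the two.
Ga > Ca: Ga lies to the right of Ca in period 4, so the across-period effect alone puts Ga higher.
Sn > Ga: the two effects oppose for this pair; the across-period effect wins (1.96 vs 1.81).
N > Sn: relative to Sn, both the across-period and down-group shifts push N's electronegativity up.
For reference (Pauling): N 3.04, Ca 1.00, Ga 1.81, Rb 0.82, Sn 1.96.
So from highest to lowest: N > Sn > Ga > Ca > Rb.

N > Sn > Ga > Ca > Rb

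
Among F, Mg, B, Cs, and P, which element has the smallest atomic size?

F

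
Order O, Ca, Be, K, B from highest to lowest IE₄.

B > Be > O > Ca > K

After 3 electrons have been removed, what remains? O³⁺ still has 3 valence electrons; Ca³⁺ is already 1 electron into the core; Be³⁺ is already 1 electron into the core; K³⁺ is already 2 electrons into the core; B³⁺ is the bare [He] core.
Usually core removal costs more than valence removal, but here the competition is close: a tightly held n=2 valence electron can cost more to remove than an n=3 core electron, so the actual values have to decide it.
Tabulated IE_4 (kJ/mol): O 7469, Ca 6491, Be 21007, K 5877, B 25026.
Putting it together, IE_4: K < Ca < O < Be < B.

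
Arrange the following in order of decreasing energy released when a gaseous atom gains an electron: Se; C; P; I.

I, Se, C, P

Adding an electron releases more energy for atoms nearer the top right (short of the noble gases).
These sit on a diagonal, where the across-period and down-group effects partly cancel.
C > P: period and group pull opposite ways; the down-group shift dominates (122 vs 72 kJ/mol).
Se > C: the two effects oppose for this pair; the across-period effect wins (195 vs 122 kJ/mol).
I > Se: period and group pull opposite ways; the across-period shift dominates (295 vs 195 kJ/mol).
Approximate values (kJ/mol): C 122, P 72, Se 195, I 295.
So from highest to lowest: I > Se > C > P.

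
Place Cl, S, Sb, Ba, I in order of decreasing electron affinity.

Cl, I, S, Sb, Ba

S is in period 3, group 16; Cl is in period 3, group 17; Sb is in period 5, group 15; I is in period 5, group 17; Ba is in period 6, group 2.
EA tends to increase across a period and decrease down a group, though the pattern is less regular than for IE or radius.
Neither a single period nor a single group — weigh both effects.
Sb > Ba: relative to Ba, both the across-period and down-group shifts push Sb's electron affinity up.
S > Sb: both effects reinforce here, so S is clearly the higher of the two.
I > S: the two effects oppose for this pair; the across-period effect wins (295 vs 200 kJ/mol).
Cl > I: Cl sits above I in group 17, so the down-group effect alone puts Cl higher.
Approximate values (kJ/mol): S 200, Cl 349, Sb 103, I 295, Ba 14.
So from highest to lowest: Cl > I > S > Sb > Ba.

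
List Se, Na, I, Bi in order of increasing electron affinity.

Na < Bi < Se < I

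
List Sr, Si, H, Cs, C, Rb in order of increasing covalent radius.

H is in period 1, group 1; C is in period 2, group 14; Si is in period 3, group 14; Rb is in period 5, group 1; Sr is in period 5, group 2; Cs is in period 6, group 1.
Moving right in a period, electrons are added to the same shell under a stronger nuclear pull, so atoms get smaller; moving down, a new shell is opened and atoms get larger.
These span different periods and groups, so the two trends combine.
C > H: period and group pull opposite ways; the down-group shift dominates (75 vs 32 pm).
Si > C: Si sits below C in group 14, so the down-group effect alone puts Si larger.
Sr > Si: both effects reinforce here, so Sr is clearly the larger of the two.
Rb > Sr: both are in period 5; the period trend gives Rb the larger value.
Cs > Rb: they share group 1; the group trend gives Cs the larger value.
For reference (pm): H 32, C 75, Si 116, Rb 210, Sr 185, Cs 232.
So from smallest to largest: H < C < Si < Sr < Rb < Cs.

H < C < Si < Sr < Rb < Cs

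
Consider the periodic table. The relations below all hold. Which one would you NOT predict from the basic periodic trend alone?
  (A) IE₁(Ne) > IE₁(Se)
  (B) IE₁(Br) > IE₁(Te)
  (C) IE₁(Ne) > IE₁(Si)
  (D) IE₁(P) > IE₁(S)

The general trend: first ionization energy increases across a period and decreases down a group.
(A) Ne (period 2, group 18) vs Se (period 4, group 16): the stated order agrees with the simple trend.
(B) Br (period 4, group 17) vs Te (period 5, group 16): the stated order agrees with the simple trend.
(C) Ne (period 2, group 18) vs Si (period 3, group 14): the stated order agrees with the simple trend.
(D) P (period 3, group 15) vs S (period 3, group 16): the stated order contradicts the simple trend.
The exception is (D): S (3p⁴) ionizes more easily than half-filled P (3p³) because the paired 3p electron in S is pushed out by e⁻–e⁻ repulsion.

(D)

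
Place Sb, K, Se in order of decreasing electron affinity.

Se > Sb > K

K is in period 4, group 1; Se is in period 4, group 16; Sb is in period 5, group 15.
EA tends to increase across a period and decrease down a group, though the pattern is less regular than for IE or radius.
Neither a single period nor a single group — weigh both effects.
Sb > K: the two effects oppose for this pair; the across-period effect wins (103 vs 48 kJ/mol).
Se > Sb: both effects reinforce here, so Se is clearly the higher of the two.
For reference (kJ/mol): K 48, Se 195, Sb 103.
So from highest to lowest: Se > Sb > K.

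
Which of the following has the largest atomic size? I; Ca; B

B is in period 2, group 13; Ca is in period 4, group 2; I is in period 5, group 17.
Atomic radius shrinks across a period as nuclear charge pulls the same shell inward, and grows down a group as new shells are added.
Here both period and group differ, so the two effects have to be weighed against each other.
I > B: period and group pull opposite ways; the down-group shift dominates (133 vs 85 pm).
Ca > I: the two effects oppose for this pair; the across-period effect wins (171 vs 133 pm).
Approximate values (pm): B 85, Ca 171, I 133.
The largest atomic size among these belongs to Ca.

Ca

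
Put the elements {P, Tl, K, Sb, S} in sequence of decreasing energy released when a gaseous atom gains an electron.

S > Sb > P > K > Tl

EA tends to increase across a period and decrease down a group, though the pattern is less regular than for IE or radius.
Here both period and group differ, so the two effects have to be weighed against each other.
K > Tl: the two effects oppose for this pair; the down-group effect wins (48 vs 19 kJ/mol).
P > K: relative to K, both the across-period and down-group shifts push P's electron affinity up.
Sb > P: this pair runs against the simple trend — see the exception note.
S > Sb: relative to Sb, both the across-period and down-group shifts push S's electron affinity up.
Note the exception: Sb has a higher electron affinity than P, contrary to the simple trend — both are half-filled np³, but the pairing/repulsion penalty for the added electron shrinks as the p orbitals become larger and more diffuse down the group, and for Sb that outweighs the weaker nuclear attraction.
For reference (kJ/mol): P 72, S 200, K 48, Sb 103, Tl 19.
So from highest to lowest: S > Sb > P > K > Tl.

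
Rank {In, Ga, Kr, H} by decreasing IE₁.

Kr > H > Ga > In

H is in period 1, group 1; Ga is in period 4, group 13; Kr is in period 4, group 18; In is in period 5, group 13.
Removing the outermost electron gets harder across a period and easier down a group.
These span different periods and groups, so the two trends combine.
Ga > In: Ga sits above In in group 13, so the down-group effect alone puts Ga higher.
H > Ga: the two effects oppose for this pair; the down-group effect wins (1312 vs 579 kJ/mol).
Kr > H: the two effects oppose for this pair; the across-period effect wins (1351 vs 1312 kJ/mol).
Tabulated first ionization energy (kJ/mol): H 1312, Ga 579, Kr 1351, In 558.
So from highest to lowest: Kr > H > Ga > In.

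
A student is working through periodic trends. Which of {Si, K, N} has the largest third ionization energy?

N

IE_3 is the cost of taking one more electron from the +2 cation: Si²⁺ still has 2 valence electrons; K²⁺ is already 1 electron into the core; N²⁺ still has 3 valence electrons.
Usually core removal costs more than valence removal, but here the competition is close: a tightly held n=2 valence electron can cost more to remove than an n=3 core electron, so the actual values have to decide it.
Valence configurations: Si²⁺ [Ne]3s², N²⁺ [He]2s²2p¹.
Approximate IE_3 values (kJ/mol): Si 3232, K 4420, N 4578.
Overall IE_3 order: Si < K < N.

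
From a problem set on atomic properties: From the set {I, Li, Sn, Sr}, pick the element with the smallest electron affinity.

Li is in period 2, group 1; Sr is in period 5, group 2; Sn is in period 5, group 14; I is in period 5, group 17.
Electron affinity generally becomes more exothermic across a period toward the halogens and less exothermic down a group.
These span different periods and groups, so the two trends combine.
Li > Sr: period and group pull opposite ways; the down-group shift dominates (60 vs 5 kJ/mol).
Sn > Li: period and group pull opposite ways; the across-period shift dominates (107 vs 60 kJ/mol).
I > Sn: both are in period 5; the period trend gives I the larger value.
Tabulated electron affinity (kJ/mol): Li 60, Sr 5, Sn 107, I 295.
The smallest electron affinity among these belongs to Sr.

Sr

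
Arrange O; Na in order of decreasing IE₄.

Na > O

Consider each +3 ion: O³⁺ still has 3 valence electrons; Na³⁺ is already 2 electrons into the core.
Pulling an electron out of a noble-gas core costs far more than removing a remaining valence electron, so Na sits at the high end of IE_4.
Tabulated IE_4 (kJ/mol): O 7469, Na 9543.
Overall IE_4 order: O < Na.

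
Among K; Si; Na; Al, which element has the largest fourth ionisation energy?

IE_4 is the cost of taking one more electron from the +3 cation: K³⁺ is already 2 electrons into the core; Si³⁺ still has 1 valence electron; Na³⁺ is already 2 electrons into the core; Al³⁺ is the bare [Ne] core.
Core electrons are held far more tightly than valence electrons, so K, Na and Al top the IE_4 order.
Approximate IE_4 values (kJ/mol): K 5877, Si 4356, Na 9543, Al 11577.
Putting it together, IE_4: Si < K < Na < Al.

Al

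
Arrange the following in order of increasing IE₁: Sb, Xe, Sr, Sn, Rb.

Rb < Sr < Sn < Sb < Xe

Rb is in period 5, group 1; Sr is in period 5, group 2; Sn is in period 5, group 14; Sb is in period 5, group 15; Xe is in period 5, group 18.
First ionization energy rises across a period (greater Z_eff holds electrons more tightly) and falls down a group (valence electrons are farther from the nucleus).
All lie in period 5, so first ionization energy increases left to right.
So from lowest to highest: Rb < Sr < Sn < Sb < Xe.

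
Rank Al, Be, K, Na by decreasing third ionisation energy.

Consider each +2 ion: Al²⁺ still has 1 valence electron; Be²⁺ is the bare [He] core; K²⁺ is already 1 electron into the core; Na²⁺ is already 1 electron into the core.
Pulling an electron out of a noble-gas core costs far more than removing a remaining valence electron, so K, Na and Be sit at the high end of IE_3.
Approximate IE_3 values (kJ/mol): Al 2745, Be 14849, K 4420, Na 6910.
So the third ionization energies run Al < K < Na < Be.

Be > Na > K > Al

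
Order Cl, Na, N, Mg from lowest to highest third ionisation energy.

Consider each +2 ion: Cl²⁺ still has 5 valence electrons; Na²⁺ is already 1 electron into the core; N²⁺ still has 3 valence electrons; Mg²⁺ is the bare [Ne] core.
Core electrons are held far more tightly than valence electrons, so Na and Mg top the IE_3 order.
Valence configurations: Cl²⁺ [Ne]3s²3p³, N²⁺ [He]2s²2p¹.
The numbers (kJ/mol): Cl 3822, Na 6910, N 4578, Mg 7733.
Overall IE_3 order: Cl < N < Na < Mg.

Cl < N < Na < Mg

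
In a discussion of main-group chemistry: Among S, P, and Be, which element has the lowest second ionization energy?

IE_2 is the cost of taking one more electron from the +1 cation: S⁺ still has 5 valence electrons; P⁺ still has 4 valence electrons; Be⁺ still has 1 valence electron.
All are still removing valence electrons, so compare the +1 ions as you would atoms: IE_2 generally rises across a period (higher Z_eff) and falls down a group (larger shell), subject to the usual subshell exceptions.
Valence configurations: S⁺ [Ne]3s²3p³, P⁺ [Ne]3s²3p², Be⁺ [He]2s¹.
The numbers (kJ/mol): S 2252, P 1907, Be 1757.
Hence IE_2: Be < P < S.

Be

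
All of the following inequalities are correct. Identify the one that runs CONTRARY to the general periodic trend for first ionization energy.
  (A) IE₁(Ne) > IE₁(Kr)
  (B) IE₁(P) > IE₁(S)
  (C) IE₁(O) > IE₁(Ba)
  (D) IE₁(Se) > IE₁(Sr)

The general trend: first ionization energy increases across a period and decreases down a group.
(A) Ne (period 2, group 18) vs Kr (period 4, group 18): the stated order agrees with the simple trend.
(B) P (period 3, group 15) vs S (period 3, group 16): the stated order contradicts the simple trend.
(C) O (period 2, group 16) vs Ba (period 6, group 2): the stated order agrees with the simple trend.
(D) Se (period 4, group 16) vs Sr (period 5, group 2): the stated order agrees with the simple trend.
The exception is (B): S (3p⁴) ionizes more easily than half-filled P (3p³) because the paired 3p electron in S is pushed out by e⁻–e⁻ repulsion.

(B)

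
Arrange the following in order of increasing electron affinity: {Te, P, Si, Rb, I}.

Rb, P, Si, Te, I

Si is in period 3, group 14; P is in period 3, group 15; Rb is in period 5, group 1; Te is in period 5, group 16; I is in period 5, group 17.
Adding an electron releases more energy for atoms nearer the top right (short of the noble gases).
Neither a single period nor a single group — weigh both effects.
P > Rb: both effects reinforce here, so P is clearly the higher of the two.
Si > P: this pair runs against the simple trend — see the exception note.
Te > Si: the two effects oppose for this pair; the across-period effect wins (190 vs 134 kJ/mol).
I > Te: I lies to the right of Te in period 5, so the across-period effect alone puts I higher.
Note the exception: Si has a higher electron affinity than P, contrary to the simple trend — adding an electron to P's half-filled 3p³ is unfavourable, so Si (3p²) has the more exothermic EA.
For reference (kJ/mol): Si 134, P 72, Rb 47, Te 190, I 295.
So from lowest to highest: Rb < P < Si < Te < I.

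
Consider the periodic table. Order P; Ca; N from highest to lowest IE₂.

N > P > Ca

Consider each +1 ion: P⁺ still has 4 valence electrons; Ca⁺ still has 1 valence electron; N⁺ still has 4 valence electrons.
All are still removing valence electrons, so compare the +1 ions as you would atoms: IE_2 generally rises across a period (higher Z_eff) and falls down a group (larger shell), subject to the usual subshell exceptions.
Valence configurations: P⁺ [Ne]3s²3p², Ca⁺ [Ar]4s¹, N⁺ [He]2s²2p².
The numbers (kJ/mol): P 1907, Ca 1145, N 2856.
Overall IE_2 order: Ca < P < N.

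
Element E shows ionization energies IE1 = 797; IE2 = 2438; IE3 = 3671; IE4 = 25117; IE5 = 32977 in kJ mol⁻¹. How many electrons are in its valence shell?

Look for the largest jump between consecutive ionization energies: IE4/IE3 ≈ 6.8, far larger than any earlier ratio.
That jump marks the point where a core electron is being removed. So the atom has 3 valence electrons.

3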